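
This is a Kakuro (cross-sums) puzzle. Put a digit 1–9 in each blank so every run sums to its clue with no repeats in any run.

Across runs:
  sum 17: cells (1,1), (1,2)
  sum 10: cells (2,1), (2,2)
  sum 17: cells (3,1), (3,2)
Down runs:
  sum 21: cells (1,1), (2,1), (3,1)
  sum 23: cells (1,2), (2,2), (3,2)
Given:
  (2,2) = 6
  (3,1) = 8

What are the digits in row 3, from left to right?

17 in 2 cells must be {8,9}; 23 in 3 cells must be {6,8,9}.
Given what's placed, (1,1) must be 9 to fit the 17 across and 21 down.
(1,2) = 17 − 9 = 8 completes the 17 across.
(2,1) = 10 − 6 = 4 completes the 10 across.
(3,2) = 17 − 8 = 9 completes the 17 across.

8 9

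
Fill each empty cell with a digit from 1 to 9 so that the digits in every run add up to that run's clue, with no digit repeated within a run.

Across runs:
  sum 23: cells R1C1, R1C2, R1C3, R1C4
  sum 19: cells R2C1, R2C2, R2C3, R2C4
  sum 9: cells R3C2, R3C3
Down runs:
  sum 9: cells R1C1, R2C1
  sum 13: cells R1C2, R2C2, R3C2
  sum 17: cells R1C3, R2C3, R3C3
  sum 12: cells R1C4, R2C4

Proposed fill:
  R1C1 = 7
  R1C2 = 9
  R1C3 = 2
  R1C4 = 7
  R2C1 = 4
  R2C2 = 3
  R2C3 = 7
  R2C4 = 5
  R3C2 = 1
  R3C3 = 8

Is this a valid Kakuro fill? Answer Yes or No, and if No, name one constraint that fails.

No — the across run R1C1–R1C4 sums to 25, not 23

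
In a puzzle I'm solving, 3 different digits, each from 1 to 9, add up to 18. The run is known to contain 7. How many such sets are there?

3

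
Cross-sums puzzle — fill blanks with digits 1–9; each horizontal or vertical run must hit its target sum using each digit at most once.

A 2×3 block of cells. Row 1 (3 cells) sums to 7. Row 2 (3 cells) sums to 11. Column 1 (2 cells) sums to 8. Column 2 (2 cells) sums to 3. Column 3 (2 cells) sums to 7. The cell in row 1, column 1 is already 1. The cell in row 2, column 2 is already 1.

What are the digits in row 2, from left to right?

7 1 3

7 in 3 cells must be {1,2,4}; 3 in 2 cells must be {1,2}.
(1,2) = 3 − 1 = 2 completes the 3 down.
(1,3) = 7 − 3 = 4 completes the 7 across.
(2,1) = 8 − 1 = 7 completes the 8 down.
(2,3) = 11 − 8 = 3 completes the 11 across.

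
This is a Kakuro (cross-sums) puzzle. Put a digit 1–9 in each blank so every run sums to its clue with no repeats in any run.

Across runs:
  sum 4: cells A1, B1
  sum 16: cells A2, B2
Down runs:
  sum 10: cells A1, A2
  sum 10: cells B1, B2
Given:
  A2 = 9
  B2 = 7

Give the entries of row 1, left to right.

4 in 2 cells must be {1,3}; 16 in 2 cells must be {7,9}.
A1 = 10 − 9 = 1 completes the 10 down.
B1 = 4 − 1 = 3 completes the 4 across.

1 3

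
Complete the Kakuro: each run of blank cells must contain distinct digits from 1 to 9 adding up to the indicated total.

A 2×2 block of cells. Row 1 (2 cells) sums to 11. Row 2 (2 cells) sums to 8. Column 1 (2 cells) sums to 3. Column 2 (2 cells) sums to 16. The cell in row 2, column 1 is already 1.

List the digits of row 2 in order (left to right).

3 in 2 cells must be {1,2}; 16 in 2 cells must be {7,9}.
(1,1) = 3 − 1 = 2 completes the 3 down.
(1,2) = 11 − 2 = 9 completes the 11 across.
(2,2) = 8 − 1 = 7 completes the 8 across.

1 7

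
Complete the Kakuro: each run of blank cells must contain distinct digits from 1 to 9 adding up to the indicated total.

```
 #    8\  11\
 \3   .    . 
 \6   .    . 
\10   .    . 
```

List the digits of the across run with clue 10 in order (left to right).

2 8

3 in 2 cells must be {1,2}.
Nothing is forced directly, so branch on R1C1, whose candidates are 1 or 2. If R1C1 = 2: that forces R1C2 = 1, R3C1 = 1, after which R3C2 would have to be in {9} for the 10 across but in {2,3,4,6,7,8} for the 11 down — contradiction. So R1C1 = 1.
R1C2 = 3 − 1 = 2 completes the 3 across.
Nothing is forced directly, so branch on R2C1, whose candidates are 2 or 4 or 5. If R2C1 = 2: that forces R2C2 = 4, after which R3C1 would have to be in {1,2,3,4,6,7,8,9} for the 10 across but in {5} for the 8 down — contradiction. If R2C1 = 4: then R2C2 would have to be in {2} for the 6 across but in {1,3,4,5,6,8} for the 11 down — contradiction. So R2C1 = 5.
R2C2 = 6 − 5 = 1 completes the 6 across.
R3C1 = 8 − 6 = 2 completes the 8 down.
R3C2 = 10 − 2 = 8 completes the 10 across.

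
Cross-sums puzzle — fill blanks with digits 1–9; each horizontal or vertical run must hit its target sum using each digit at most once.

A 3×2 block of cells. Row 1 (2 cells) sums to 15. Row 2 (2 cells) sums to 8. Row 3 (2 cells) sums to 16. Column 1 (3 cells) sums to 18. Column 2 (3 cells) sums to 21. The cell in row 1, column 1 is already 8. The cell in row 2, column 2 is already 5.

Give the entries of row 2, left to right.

3, 5

16 in 2 cells must be {7,9}.
(1,2) = 15 − 8 = 7 completes the 15 across.
(2,1) = 8 − 5 = 3 completes the 8 across.
(3,1) = 18 − 11 = 7 completes the 18 down.
(3,2) = 16 − 7 = 9 completes the 16 across.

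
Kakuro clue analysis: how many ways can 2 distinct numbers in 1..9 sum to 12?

2 distinct digits from 1–9 sum between 3 and 17.
Enumerating: {3,9}, {4,8}, {5,7}.

3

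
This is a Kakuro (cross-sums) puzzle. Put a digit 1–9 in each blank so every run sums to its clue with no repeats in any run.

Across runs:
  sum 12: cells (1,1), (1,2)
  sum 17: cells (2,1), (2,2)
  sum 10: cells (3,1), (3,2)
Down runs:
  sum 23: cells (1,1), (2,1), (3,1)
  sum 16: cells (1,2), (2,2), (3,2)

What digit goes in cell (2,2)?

9

17 in 2 cells must be {8,9}; 23 in 3 cells must be {6,8,9}.
Nothing is forced directly, so branch on (1,1), whose candidates are 8 or 9. If (1,1) = 8: that forces (1,2) = 4, (2,1) = 9, after which (2,2) would have to be in {8} for the 17 across but in {3,5,7,9} for the 16 down — contradiction. So (1,1) = 9.
(1,2) = 12 − 9 = 3 completes the 12 across.
Given what's placed, (2,1) must be 8 to fit the 17 across and 23 down.
(2,2) = 17 − 8 = 9 completes the 17 across.
(3,1) = 23 − 17 = 6 completes the 23 down.
(3,2) = 10 − 6 = 4 completes the 10 across.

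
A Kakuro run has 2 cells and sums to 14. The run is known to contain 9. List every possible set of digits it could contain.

{5,9}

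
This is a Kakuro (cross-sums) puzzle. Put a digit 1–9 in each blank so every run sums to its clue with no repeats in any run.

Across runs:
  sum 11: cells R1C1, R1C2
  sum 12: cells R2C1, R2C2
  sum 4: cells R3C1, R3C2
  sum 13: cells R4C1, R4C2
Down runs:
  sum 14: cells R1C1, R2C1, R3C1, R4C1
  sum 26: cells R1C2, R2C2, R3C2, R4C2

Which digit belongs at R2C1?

4

4 in 2 cells must be {1,3}.
Only 3 fits R3C2 under both its across sum 4 and down sum 26.
R3C1 = 4 − 3 = 1 completes the 4 across.
Nothing is forced directly, so branch on R1C2, whose candidates are 6 or 8 or 9. If R1C2 = 6: that forces R1C1 = 5, after which R2C1 would have to be in {3,4,5,7,8,9} for the 12 across but in {2,6} for the 14 down — contradiction. If R1C2 = 8: that forces R1C1 = 3, R2C2 = 9, R4C2 = 6, after which R2C1 would have to be in {3} for the 12 across but in {2,4,6,8} for the 14 down — contradiction. So R1C2 = 9.
R1C1 = 11 − 9 = 2 completes the 11 across.
R2C2 = 8: the only remaining digit allowed by both the 12 across and the 26 down.
R4C2 = 26 − 20 = 6 completes the 26 down.
R2C1 = 12 − 8 = 4 completes the 12 across.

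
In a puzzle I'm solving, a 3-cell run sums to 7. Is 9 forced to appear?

The only way to make 7 from 3 distinct digits is {1,2,4}, which does not contain 9.

No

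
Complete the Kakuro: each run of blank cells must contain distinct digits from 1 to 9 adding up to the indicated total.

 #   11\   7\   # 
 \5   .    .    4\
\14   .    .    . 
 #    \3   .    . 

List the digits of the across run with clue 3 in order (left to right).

3 in 2 cells must be {1,2}; 7 in 3 cells must be {1,2,4}; 4 in 2 cells must be {1,3}.
The 3 across and the 4 down share only 1, so R3C3 = 1.
R2C3 = 4 − 1 = 3 completes the 4 down.
R3C2 = 3 − 1 = 2 completes the 3 across.
R2C2 = 4: the only remaining digit allowed by both the 14 across and the 7 down.
R1C2 = 7 − 6 = 1 completes the 7 down.
R2C1 = 14 − 7 = 7 completes the 14 across.
R1C1 = 5 − 1 = 4 completes the 5 across.

2 1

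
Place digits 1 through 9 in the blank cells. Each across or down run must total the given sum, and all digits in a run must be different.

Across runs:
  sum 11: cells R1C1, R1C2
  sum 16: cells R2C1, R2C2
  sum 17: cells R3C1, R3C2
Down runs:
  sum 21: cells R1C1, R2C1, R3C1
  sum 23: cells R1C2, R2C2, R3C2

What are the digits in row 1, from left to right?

16 in 2 cells must be {7,9}; 17 in 2 cells must be {8,9}; 23 in 3 cells must be {6,8,9}.
The 16 across and the 23 down share only 9, so R2C2 = 9.
Given what's placed, R3C2 must be 8 to fit the 17 across and 23 down.
R1C2 = 23 − 17 = 6 completes the 23 down.
R2C1 = 16 − 9 = 7 completes the 16 across.
R3C1 = 17 − 8 = 9 completes the 17 across.
R1C1 = 11 − 6 = 5 completes the 11 across.

5 6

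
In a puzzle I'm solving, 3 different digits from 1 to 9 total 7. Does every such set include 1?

The only way to make 7 from 3 distinct digits is {1,2,4}, which contains 1.

Yes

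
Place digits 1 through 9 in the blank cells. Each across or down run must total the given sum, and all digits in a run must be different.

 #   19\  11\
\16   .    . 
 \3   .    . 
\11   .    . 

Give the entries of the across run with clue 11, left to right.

8, 3

16 in 2 cells must be {7,9}; 3 in 2 cells must be {1,2}.
The 16 across and the 11 down share only 7, so R1C2 = 7.
The 3 across and the 19 down share only 2, so R2C1 = 2.
R2C2 = 3 − 2 = 1 completes the 3 across.
R3C2 = 11 − 8 = 3 completes the 11 down.
R1C1 = 16 − 7 = 9 completes the 16 across.
R3C1 = 11 − 3 = 8 completes the 11 across.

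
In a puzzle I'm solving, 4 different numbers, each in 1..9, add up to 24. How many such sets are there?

8

4 distinct digits from 1–9 sum between 10 and 30.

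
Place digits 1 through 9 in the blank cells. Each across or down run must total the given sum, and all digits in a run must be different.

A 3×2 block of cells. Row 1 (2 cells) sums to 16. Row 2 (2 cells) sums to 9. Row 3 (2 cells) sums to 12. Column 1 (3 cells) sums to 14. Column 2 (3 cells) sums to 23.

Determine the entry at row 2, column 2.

6

16 in 2 cells must be {7,9}; 23 in 3 cells must be {6,8,9}.
The 16 across and the 23 down share only 9, so (1,2) = 9.
Given what's placed, (3,2) must be 8 to fit the 12 across and 23 down.
(1,1) = 16 − 9 = 7 completes the 16 across.
(2,2) = 23 − 17 = 6 completes the 23 down.
(3,1) = 12 − 8 = 4 completes the 12 across.
(2,1) = 9 − 6 = 3 completes the 9 across.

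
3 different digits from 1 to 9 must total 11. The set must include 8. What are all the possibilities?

{1,2,8}

3 distinct digits from 1–9 sum between 6 and 24.
Keeping only sets containing 8.
Only one set works: {1,2,8}.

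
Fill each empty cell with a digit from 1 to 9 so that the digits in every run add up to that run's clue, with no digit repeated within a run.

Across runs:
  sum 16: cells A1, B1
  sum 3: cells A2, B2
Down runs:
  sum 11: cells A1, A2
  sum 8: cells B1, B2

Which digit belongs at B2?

1

16 in 2 cells must be {7,9}; 3 in 2 cells must be {1,2}.
The 16 across and the 8 down share only 7, so B1 = 7.
The 3 across and the 11 down share only 2, so A2 = 2.
B2 = 3 − 2 = 1 completes the 3 across.
A1 = 16 − 7 = 9 completes the 16 across.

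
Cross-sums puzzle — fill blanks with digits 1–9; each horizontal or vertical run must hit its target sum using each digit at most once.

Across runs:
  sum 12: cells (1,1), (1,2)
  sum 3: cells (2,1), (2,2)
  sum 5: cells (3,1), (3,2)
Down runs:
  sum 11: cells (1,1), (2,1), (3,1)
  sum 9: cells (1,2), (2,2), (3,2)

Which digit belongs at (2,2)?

3 in 2 cells must be {1,2}.
Nothing is forced directly, so branch on (1,2), whose candidates are 3 or 4 or 5. If (1,2) = 3: then (1,1) would have to be in {9} for the 12 across but in {1,2,3,4,5,6,7,8} for the 11 down — contradiction. If (1,2) = 5: that forces (1,1) = 7, (2,1) = 1, after which (2,2) would have to be in {2} for the 3 across but in {1,3} for the 9 down — contradiction. So (1,2) = 4.
(1,1) = 12 − 4 = 8 completes the 12 across.
Given what's placed, (2,2) must be 2 to fit the 3 across and 9 down.
(3,2) = 9 − 6 = 3 completes the 9 down.
(2,1) = 3 − 2 = 1 completes the 3 across.
(3,1) = 5 − 3 = 2 completes the 5 across.

2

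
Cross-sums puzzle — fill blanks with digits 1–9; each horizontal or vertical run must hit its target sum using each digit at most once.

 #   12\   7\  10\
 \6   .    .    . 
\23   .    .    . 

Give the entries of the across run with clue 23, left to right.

9 6 8

6 in 3 cells must be {1,2,3}; 23 in 3 cells must be {6,8,9}.
The 6 across and the 12 down share only 3, so R1C1 = 3.
R2C1 = 12 − 3 = 9 completes the 12 down.
Given what's placed, R2C2 must be 6 to fit the 23 across and 7 down.
R2C3 = 23 − 15 = 8 completes the 23 across.
R1C2 = 7 − 6 = 1 completes the 7 down.
R1C3 = 6 − 4 = 2 completes the 6 across.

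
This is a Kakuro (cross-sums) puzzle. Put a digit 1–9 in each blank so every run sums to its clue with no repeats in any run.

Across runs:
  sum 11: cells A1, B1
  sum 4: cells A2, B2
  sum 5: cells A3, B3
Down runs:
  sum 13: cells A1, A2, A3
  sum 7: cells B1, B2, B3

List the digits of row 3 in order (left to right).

1, 4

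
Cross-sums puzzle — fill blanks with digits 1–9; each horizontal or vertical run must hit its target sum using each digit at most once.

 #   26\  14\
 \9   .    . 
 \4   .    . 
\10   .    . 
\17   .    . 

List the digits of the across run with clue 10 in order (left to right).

4 in 2 cells must be {1,3}; 17 in 2 cells must be {8,9}.
Only 3 fits R2C1 under both its across sum 4 and down sum 26.
R2C2 = 4 − 3 = 1 completes the 4 across.
Given what's placed, R4C2 must be 8 to fit the 17 across and 14 down.
R4C1 = 17 − 8 = 9 completes the 17 across.
No cell is forced outright now. R1C1 can only be 6 or 8 (the digits allowed by both its 9 across and its 26 down). If R1C1 = 8: then R1C2 would have to be in {1} for the 9 across but in {2,3} for the 14 down — contradiction. So R1C1 = 6.
R1C2 = 9 − 6 = 3 completes the 9 across.
R3C1 = 26 − 18 = 8 completes the 26 down.
R3C2 = 10 − 8 = 2 completes the 10 across.

8, 2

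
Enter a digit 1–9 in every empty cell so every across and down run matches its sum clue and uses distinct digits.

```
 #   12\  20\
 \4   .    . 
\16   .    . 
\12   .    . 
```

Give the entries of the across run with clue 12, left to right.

4 in 2 cells must be {1,3}; 16 in 2 cells must be {7,9}.
The 4 across and the 20 down share only 3, so R1C2 = 3.
Given what's placed, R2C2 must be 9 to fit the 16 across and 20 down.
R3C2 = 20 − 12 = 8 completes the 20 down.
R1C1 = 4 − 3 = 1 completes the 4 across.
R2C1 = 16 − 9 = 7 completes the 16 across.
R3C1 = 12 − 8 = 4 completes the 12 across.

4, 8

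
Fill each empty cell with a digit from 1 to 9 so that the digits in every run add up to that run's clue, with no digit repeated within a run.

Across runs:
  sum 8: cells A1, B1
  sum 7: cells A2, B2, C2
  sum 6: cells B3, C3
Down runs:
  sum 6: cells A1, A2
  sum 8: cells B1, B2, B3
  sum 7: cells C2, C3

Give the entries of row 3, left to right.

7 in 3 cells must be {1,2,4}.
Nothing is forced directly, so branch on A1, whose candidates are 1 or 2 or 5. If A1 = 1: then B1 would have to be in {7} for the 8 across but in {1,2,3,4,5} for the 8 down — contradiction. If A1 = 2: then B1 would have to be in {6} for the 8 across but in {1,2,3,4,5} for the 8 down — contradiction. So A1 = 5.
B1 = 8 − 5 = 3 completes the 8 across.
A2 = 6 − 5 = 1 completes the 6 down.
B2 = 4: the only remaining digit allowed by both the 7 across and the 8 down.
C2 = 7 − 5 = 2 completes the 7 across.
B3 = 8 − 7 = 1 completes the 8 down.
C3 = 6 − 1 = 5 completes the 6 across.

1, 5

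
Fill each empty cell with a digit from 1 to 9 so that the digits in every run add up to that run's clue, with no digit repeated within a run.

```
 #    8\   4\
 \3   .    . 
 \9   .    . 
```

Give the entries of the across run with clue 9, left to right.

6 3

3 in 2 cells must be {1,2}; 4 in 2 cells must be {1,3}.
The 3 across and the 4 down share only 1, so R1C2 = 1.
R2C2 = 4 − 1 = 3 completes the 4 down.
R1C1 = 3 − 1 = 2 completes the 3 across.
R2C1 = 9 − 3 = 6 completes the 9 across.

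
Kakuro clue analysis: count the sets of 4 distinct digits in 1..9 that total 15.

4 distinct digits from 1–9 sum between 10 and 30.
Enumerating: {1,2,3,9}, {1,2,4,8}, {1,2,5,7}, {1,3,4,7}, {1,3,5,6}, {2,3,4,6}.

6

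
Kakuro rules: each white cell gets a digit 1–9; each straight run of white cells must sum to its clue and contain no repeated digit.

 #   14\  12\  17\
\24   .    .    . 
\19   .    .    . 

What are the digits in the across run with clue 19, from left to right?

6, 5, 8

24 in 3 cells must be {7,8,9}; 17 in 2 cells must be {8,9}.
Nothing is forced directly, so branch on R1C1, whose candidates are 8 or 9. If R1C1 = 9: that forces R1C3 = 8, R2C1 = 5, R2C2 = 8, after which R2C3 would have to be in {6} for the 19 across but in {9} for the 17 down — contradiction. So R1C1 = 8.
Given what's placed, R1C3 must be 9 to fit the 24 across and 17 down.
R2C1 = 14 − 8 = 6 completes the 14 down.
R2C3 = 17 − 9 = 8 completes the 17 down.
R1C2 = 24 − 17 = 7 completes the 24 across.
R2C2 = 19 − 14 = 5 completes the 19 across.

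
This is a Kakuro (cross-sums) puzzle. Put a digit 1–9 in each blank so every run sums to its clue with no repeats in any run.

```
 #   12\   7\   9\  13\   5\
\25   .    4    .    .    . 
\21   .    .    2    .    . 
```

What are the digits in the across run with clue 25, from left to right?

R1C3 = 9 − 2 = 7 completes the 9 down.
R2C2 = 7 − 4 = 3 completes the 7 down.
No cell is forced outright now. R2C5 can only be 1 or 4 (the digits allowed by both its 21 across and its 5 down). If R2C5 = 1: then R1C5 would have to be in {1,2,3,5,6,8,9} for the 25 across but in {4} for the 5 down — contradiction. So R2C5 = 4.
R1C5 = 5 − 4 = 1 completes the 5 down.
Nothing is forced directly, so branch on R2C1, whose candidates are 5 or 7. If R2C1 = 5: then R1C1 would have to be in {5,8} for the 25 across but in {7} for the 12 down — contradiction. So R2C1 = 7.
R1C1 = 12 − 7 = 5 completes the 12 down.
R1C4 = 25 − 17 = 8 completes the 25 across.
R2C4 = 21 − 16 = 5 completes the 21 across.

5, 4, 7, 8, 1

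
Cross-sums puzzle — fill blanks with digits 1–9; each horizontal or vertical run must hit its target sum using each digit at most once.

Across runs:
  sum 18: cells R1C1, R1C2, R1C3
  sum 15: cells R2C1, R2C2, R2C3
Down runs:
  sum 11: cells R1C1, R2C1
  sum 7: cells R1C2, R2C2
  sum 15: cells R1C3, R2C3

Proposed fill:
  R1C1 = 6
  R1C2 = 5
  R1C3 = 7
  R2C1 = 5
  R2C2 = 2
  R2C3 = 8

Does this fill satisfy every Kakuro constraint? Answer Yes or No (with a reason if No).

Yes

Across: 6+5+7=18; 5+2+8=15. Down: 6+5=11; 5+2=7; 7+8=15. No digit repeats within any run.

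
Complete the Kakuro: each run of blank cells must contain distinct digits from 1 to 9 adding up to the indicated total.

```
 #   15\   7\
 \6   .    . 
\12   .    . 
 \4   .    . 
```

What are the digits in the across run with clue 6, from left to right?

4 in 2 cells must be {1,3}; 7 in 3 cells must be {1,2,4}.
The 12 across and the 7 down share only 4, so R2C2 = 4.
Given what's placed, R3C2 must be 1 to fit the 4 across and 7 down.
R1C2 = 7 − 5 = 2 completes the 7 down.
R2C1 = 12 − 4 = 8 completes the 12 across.
R3C1 = 4 − 1 = 3 completes the 4 across.
R1C1 = 6 − 2 = 4 completes the 6 across.

4 2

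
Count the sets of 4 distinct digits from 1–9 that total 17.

9

4 distinct digits from 1–9 sum between 10 and 30.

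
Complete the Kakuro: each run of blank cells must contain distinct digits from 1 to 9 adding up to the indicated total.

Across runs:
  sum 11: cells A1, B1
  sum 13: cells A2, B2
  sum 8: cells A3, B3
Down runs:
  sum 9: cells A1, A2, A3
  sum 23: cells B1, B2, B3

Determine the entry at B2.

9

23 in 3 cells must be {6,8,9}.
The 8 across and the 23 down share only 6, so B3 = 6.
A3 = 8 − 6 = 2 completes the 8 across.
Nothing is forced directly, so branch on B1, whose candidates are 8 or 9. If B1 = 9: then A1 would have to be in {2} for the 11 across but in {1,3,4,6} for the 9 down — contradiction. So B1 = 8.
A1 = 11 − 8 = 3 completes the 11 across.
A2 = 9 − 5 = 4 completes the 9 down.
B2 = 13 − 4 = 9 completes the 13 across.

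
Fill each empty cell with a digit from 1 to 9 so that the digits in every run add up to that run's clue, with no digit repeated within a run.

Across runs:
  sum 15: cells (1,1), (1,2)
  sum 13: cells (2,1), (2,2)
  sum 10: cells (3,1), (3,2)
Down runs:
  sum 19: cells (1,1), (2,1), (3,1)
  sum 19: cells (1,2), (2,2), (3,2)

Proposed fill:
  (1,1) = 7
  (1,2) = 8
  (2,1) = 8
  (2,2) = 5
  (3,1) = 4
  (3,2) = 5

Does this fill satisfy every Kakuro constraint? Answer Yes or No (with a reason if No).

No — the across run (3,1)–(3,2) sums to 9, not 10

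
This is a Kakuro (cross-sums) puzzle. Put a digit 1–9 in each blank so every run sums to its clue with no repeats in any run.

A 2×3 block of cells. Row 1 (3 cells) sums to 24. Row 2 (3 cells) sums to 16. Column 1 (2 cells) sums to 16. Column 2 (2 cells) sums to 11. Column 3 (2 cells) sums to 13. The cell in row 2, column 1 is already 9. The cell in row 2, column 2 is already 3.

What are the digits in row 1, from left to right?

7, 8, 9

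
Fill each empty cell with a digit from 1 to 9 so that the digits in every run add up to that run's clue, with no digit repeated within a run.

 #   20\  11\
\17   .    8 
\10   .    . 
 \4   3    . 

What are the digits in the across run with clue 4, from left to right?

3, 1

17 in 2 cells must be {8,9}; 4 in 2 cells must be {1,3}.
R1C1 = 17 − 8 = 9 completes the 17 across.
R2C1 = 20 − 12 = 8 completes the 20 down.
R2C2 = 10 − 8 = 2 completes the 10 across.
R3C2 = 4 − 3 = 1 completes the 4 across.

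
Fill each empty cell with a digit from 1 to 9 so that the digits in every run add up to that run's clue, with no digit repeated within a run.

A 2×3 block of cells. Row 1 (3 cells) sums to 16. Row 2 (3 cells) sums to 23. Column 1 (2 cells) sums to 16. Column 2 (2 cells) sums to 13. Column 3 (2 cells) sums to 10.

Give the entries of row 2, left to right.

23 in 3 cells must be {6,8,9}; 16 in 2 cells must be {7,9}.
The 23 across and the 16 down share only 9, so (2,1) = 9.
(1,1) = 16 − 9 = 7 completes the 16 down.
Nothing is forced directly, so branch on (2,2), whose candidates are 6 or 8. If (2,2) = 6: then (1,2) would have to be in {1,3,4,5,6,8} for the 16 across but in {7} for the 13 down — contradiction. So (2,2) = 8.
(1,2) = 13 − 8 = 5 completes the 13 down.
(1,3) = 16 − 12 = 4 completes the 16 across.
(2,3) = 23 − 17 = 6 completes the 23 across.

9 8 6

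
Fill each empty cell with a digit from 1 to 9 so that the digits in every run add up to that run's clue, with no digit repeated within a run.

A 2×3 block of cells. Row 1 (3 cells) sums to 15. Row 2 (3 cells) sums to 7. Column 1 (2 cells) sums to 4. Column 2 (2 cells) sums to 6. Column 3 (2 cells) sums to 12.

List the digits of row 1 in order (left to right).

7 in 3 cells must be {1,2,4}; 4 in 2 cells must be {1,3}.
The 7 across and the 4 down share only 1, so (2,1) = 1.
Given what's placed, (2,3) must be 4 to fit the 7 across and 12 down.
(1,1) = 4 − 1 = 3 completes the 4 down.
(1,3) = 12 − 4 = 8 completes the 12 down.
(2,2) = 7 − 5 = 2 completes the 7 across.
(1,2) = 15 − 11 = 4 completes the 15 across.

3 4 8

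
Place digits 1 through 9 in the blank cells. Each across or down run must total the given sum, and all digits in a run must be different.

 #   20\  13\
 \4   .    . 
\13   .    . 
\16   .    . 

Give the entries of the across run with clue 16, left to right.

4 in 2 cells must be {1,3}; 16 in 2 cells must be {7,9}.
The 4 across and the 20 down share only 3, so R1C1 = 3.
R1C2 = 4 − 3 = 1 completes the 4 across.
Given what's placed, R3C1 must be 9 to fit the 16 across and 20 down.
R3C2 = 16 − 9 = 7 completes the 16 across.
R2C1 = 20 − 12 = 8 completes the 20 down.
R2C2 = 13 − 8 = 5 completes the 13 across.

9, 7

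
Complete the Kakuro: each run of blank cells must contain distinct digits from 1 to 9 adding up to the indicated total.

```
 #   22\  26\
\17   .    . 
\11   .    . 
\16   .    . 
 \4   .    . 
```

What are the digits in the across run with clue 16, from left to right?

17 in 2 cells must be {8,9}; 16 in 2 cells must be {7,9}; 4 in 2 cells must be {1,3}.
Only 3 fits R4C2 under both its across sum 4 and down sum 26.
Given what's placed, R3C2 must be 9 to fit the 16 across and 26 down.
R4C1 = 4 − 3 = 1 completes the 4 across.
R1C2 = 8: the only remaining digit allowed by both the 17 across and the 26 down.
R2C2 = 26 − 20 = 6 completes the 26 down.
R3C1 = 16 − 9 = 7 completes the 16 across.

7 9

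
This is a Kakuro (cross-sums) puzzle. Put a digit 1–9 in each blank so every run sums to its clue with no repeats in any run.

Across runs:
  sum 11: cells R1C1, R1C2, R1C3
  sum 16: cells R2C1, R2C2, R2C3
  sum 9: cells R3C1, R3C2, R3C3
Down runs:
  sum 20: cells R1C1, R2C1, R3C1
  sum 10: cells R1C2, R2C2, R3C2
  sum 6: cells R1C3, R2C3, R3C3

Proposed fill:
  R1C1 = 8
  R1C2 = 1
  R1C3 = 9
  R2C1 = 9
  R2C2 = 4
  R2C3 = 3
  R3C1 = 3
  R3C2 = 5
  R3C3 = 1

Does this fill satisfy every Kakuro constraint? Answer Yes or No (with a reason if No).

No — the down run R1C3–R3C3 sums to 13, not 6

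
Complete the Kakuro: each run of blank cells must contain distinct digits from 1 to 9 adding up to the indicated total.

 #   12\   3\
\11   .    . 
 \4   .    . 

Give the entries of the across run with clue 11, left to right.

9 2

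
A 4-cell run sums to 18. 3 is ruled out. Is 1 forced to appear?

Counterexample: {2,4,5,7} sums to 18 under that restriction without using 1.

No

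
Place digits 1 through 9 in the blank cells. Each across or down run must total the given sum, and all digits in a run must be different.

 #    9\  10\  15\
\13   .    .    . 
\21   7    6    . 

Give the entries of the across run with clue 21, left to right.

R1C1 = 9 − 7 = 2 completes the 9 down.
R1C2 = 10 − 6 = 4 completes the 10 down.
R1C3 = 13 − 6 = 7 completes the 13 across.
R2C3 = 21 − 13 = 8 completes the 21 across.

7, 6, 8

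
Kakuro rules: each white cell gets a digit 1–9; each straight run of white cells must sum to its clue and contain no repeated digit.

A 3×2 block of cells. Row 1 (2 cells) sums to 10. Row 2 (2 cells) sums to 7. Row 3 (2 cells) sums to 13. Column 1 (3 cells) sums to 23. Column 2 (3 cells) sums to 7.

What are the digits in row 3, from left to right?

23 in 3 cells must be {6,8,9}; 7 in 3 cells must be {1,2,4}.
The 7 across and the 23 down share only 6, so (2,1) = 6.
(2,2) = 7 − 6 = 1 completes the 7 across.
Given what's placed, (3,2) must be 4 to fit the 13 across and 7 down.
(1,2) = 7 − 5 = 2 completes the 7 down.
(3,1) = 13 − 4 = 9 completes the 13 across.
(1,1) = 10 − 2 = 8 completes the 10 across.

9 4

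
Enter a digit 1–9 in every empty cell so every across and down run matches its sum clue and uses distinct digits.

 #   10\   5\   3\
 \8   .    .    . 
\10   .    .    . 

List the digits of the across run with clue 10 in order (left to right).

7, 1, 2

3 in 2 cells must be {1,2}.
Nothing is forced directly, so branch on R1C3, whose candidates are 1 or 2. If R1C3 = 2: that forces R1C1 = 1, after which R1C2 would have to be in {5} for the 8 across but in {1,2,3,4} for the 5 down — contradiction. So R1C3 = 1.
R2C3 = 3 − 1 = 2 completes the 3 down.
Nothing is forced directly, so branch on R2C2, whose candidates are 1 or 3. If R2C2 = 3: that forces R1C2 = 2, after which R2C1 would have to be in {5} for the 10 across but in {1,2,3,4,6,7,8,9} for the 10 down — contradiction. So R2C2 = 1.
R1C2 = 5 − 1 = 4 completes the 5 down.
R2C1 = 10 − 3 = 7 completes the 10 across.
R1C1 = 8 − 5 = 3 completes the 8 across.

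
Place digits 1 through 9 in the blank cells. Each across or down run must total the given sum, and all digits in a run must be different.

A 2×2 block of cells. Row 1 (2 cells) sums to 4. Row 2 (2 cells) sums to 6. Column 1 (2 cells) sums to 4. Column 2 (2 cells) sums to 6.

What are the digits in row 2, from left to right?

1, 5

4 in 2 cells must be {1,3}.
The 4 across and the 6 down share only 1, so (1,2) = 1.
The 6 across and the 4 down share only 1, so (2,1) = 1.
(2,2) = 6 − 1 = 5 completes the 6 across.
(1,1) = 4 − 1 = 3 completes the 4 across.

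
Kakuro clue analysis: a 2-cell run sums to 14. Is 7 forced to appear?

Counterexample: {5,9} sums to 14 without using 7.

No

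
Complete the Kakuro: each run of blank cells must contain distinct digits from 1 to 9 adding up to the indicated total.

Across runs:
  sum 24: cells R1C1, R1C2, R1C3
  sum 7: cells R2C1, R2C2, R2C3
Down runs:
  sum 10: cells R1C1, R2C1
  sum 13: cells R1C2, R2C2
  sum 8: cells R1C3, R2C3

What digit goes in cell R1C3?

7

24 in 3 cells must be {7,8,9}; 7 in 3 cells must be {1,2,4}.
The 24 across and the 8 down share only 7, so R1C3 = 7.
The 7 across and the 13 down share only 4, so R2C2 = 4.
R2C3 = 8 − 7 = 1 completes the 8 down.
R1C2 = 13 − 4 = 9 completes the 13 down.
R2C1 = 7 − 5 = 2 completes the 7 across.
R1C1 = 24 − 16 = 8 completes the 24 across.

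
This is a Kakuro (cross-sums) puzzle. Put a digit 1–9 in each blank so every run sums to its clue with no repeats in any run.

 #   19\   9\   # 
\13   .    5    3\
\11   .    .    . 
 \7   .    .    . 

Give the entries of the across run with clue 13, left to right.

8 5

7 in 3 cells must be {1,2,4}; 3 in 2 cells must be {1,2}.
R1C1 = 13 − 5 = 8 completes the 13 across.
R3C2 = 1: the only remaining digit allowed by both the 7 across and the 9 down.
Given what's placed, R3C3 must be 2 to fit the 7 across and 3 down.
R2C2 = 9 − 6 = 3 completes the 9 down.
R2C3 = 3 − 2 = 1 completes the 3 down.
R3C1 = 7 − 3 = 4 completes the 7 across.
R2C1 = 11 − 4 = 7 completes the 11 across.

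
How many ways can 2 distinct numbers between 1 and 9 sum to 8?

3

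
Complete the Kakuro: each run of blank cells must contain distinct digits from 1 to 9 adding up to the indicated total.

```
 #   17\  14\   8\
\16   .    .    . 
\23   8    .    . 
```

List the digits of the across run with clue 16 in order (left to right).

9 5 2

23 in 3 cells must be {6,8,9}; 17 in 2 cells must be {8,9}.
R1C1 = 17 − 8 = 9 completes the 17 down.
Given what's placed, R2C3 must be 6 to fit the 23 across and 8 down.
R1C3 = 8 − 6 = 2 completes the 8 down.
R2C2 = 23 − 14 = 9 completes the 23 across.
R1C2 = 16 − 11 = 5 completes the 16 across.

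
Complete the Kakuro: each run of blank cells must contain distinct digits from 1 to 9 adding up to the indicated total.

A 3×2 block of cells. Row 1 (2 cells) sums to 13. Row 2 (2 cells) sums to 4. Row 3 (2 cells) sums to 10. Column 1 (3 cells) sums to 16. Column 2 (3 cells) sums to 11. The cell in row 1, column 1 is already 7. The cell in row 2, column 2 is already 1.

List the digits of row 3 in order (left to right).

6, 4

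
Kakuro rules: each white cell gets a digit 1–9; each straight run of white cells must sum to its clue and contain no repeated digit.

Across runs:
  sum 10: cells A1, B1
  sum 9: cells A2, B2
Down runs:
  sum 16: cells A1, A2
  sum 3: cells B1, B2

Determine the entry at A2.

16 in 2 cells must be {7,9}; 3 in 2 cells must be {1,2}.
The 9 across and the 16 down share only 7, so A2 = 7.
B2 = 9 − 7 = 2 completes the 9 across.
A1 = 16 − 7 = 9 completes the 16 down.
B1 = 10 − 9 = 1 completes the 10 across.

7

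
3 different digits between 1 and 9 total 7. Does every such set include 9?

No

The only way to make 7 from 3 distinct digits is {1,2,4}, which does not contain 9.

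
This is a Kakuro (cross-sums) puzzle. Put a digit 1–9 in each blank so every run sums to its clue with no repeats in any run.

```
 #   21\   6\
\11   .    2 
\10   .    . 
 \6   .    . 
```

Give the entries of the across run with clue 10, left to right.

6 in 3 cells must be {1,2,3}.
R1C1 = 11 − 2 = 9 completes the 11 across.
Given what's placed, R3C2 must be 1 to fit the 6 across and 6 down.
R2C2 = 6 − 3 = 3 completes the 6 down.
R3C1 = 6 − 1 = 5 completes the 6 across.
R2C1 = 10 − 3 = 7 completes the 10 across.

7, 3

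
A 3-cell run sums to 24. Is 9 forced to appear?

The only way to make 24 from 3 distinct digits is {7,8,9}, which contains 9.

Yes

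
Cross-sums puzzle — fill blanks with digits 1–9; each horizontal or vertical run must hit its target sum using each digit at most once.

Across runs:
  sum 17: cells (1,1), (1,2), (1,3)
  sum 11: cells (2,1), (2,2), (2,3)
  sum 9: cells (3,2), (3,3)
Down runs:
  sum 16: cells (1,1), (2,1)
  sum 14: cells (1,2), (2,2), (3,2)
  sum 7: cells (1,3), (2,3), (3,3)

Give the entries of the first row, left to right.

16 in 2 cells must be {7,9}; 7 in 3 cells must be {1,2,4}.
Only 7 fits (2,1) under both its across sum 11 and down sum 16.
Given what's placed, (2,3) must be 1 to fit the 11 across and 7 down.
(1,1) = 16 − 7 = 9 completes the 16 down.
(1,3) = 2: the only remaining digit allowed by both the 17 across and the 7 down.
(2,2) = 11 − 8 = 3 completes the 11 across.
(3,3) = 7 − 3 = 4 completes the 7 down.
(1,2) = 17 − 11 = 6 completes the 17 across.

9, 6, 2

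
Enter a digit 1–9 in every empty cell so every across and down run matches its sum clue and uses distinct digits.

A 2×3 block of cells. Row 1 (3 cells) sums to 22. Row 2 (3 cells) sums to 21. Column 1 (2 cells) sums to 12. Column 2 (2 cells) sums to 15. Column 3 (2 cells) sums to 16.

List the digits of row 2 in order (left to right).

16 in 2 cells must be {7,9}.
Nothing is forced directly, so branch on (1,3), whose candidates are 7 or 9. If (1,3) = 7: that forces (1,1) = 9, (1,2) = 6, after which (2,1) would have to be in {4,5,6,7,8,9} for the 21 across but in {3} for the 12 down — contradiction. So (1,3) = 9.
(2,3) = 16 − 9 = 7 completes the 16 down.
Nothing is forced directly, so branch on (2,1), whose candidates are 5 or 8 or 9. If (2,1) = 8: then (1,1) would have to be in {5,6,7,8} for the 22 across but in {4} for the 12 down — contradiction. If (2,1) = 9: then (1,1) would have to be in {5,6,7,8} for the 22 across but in {3} for the 12 down — contradiction. So (2,1) = 5.
(1,1) = 12 − 5 = 7 completes the 12 down.
(1,2) = 22 − 16 = 6 completes the 22 across.
(2,2) = 21 − 12 = 9 completes the 21 across.

5 9 7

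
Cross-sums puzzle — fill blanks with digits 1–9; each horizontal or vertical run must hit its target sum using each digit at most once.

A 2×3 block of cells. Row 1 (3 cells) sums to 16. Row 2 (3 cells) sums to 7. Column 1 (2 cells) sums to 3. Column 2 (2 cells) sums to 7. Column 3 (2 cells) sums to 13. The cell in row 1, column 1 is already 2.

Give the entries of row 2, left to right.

7 in 3 cells must be {1,2,4}; 3 in 2 cells must be {1,2}.
(2,1) = 3 − 2 = 1 completes the 3 down.
Given what's placed, (2,3) must be 4 to fit the 7 across and 13 down.
(1,3) = 13 − 4 = 9 completes the 13 down.
(2,2) = 7 − 5 = 2 completes the 7 across.
(1,2) = 16 − 11 = 5 completes the 16 across.

1 2 4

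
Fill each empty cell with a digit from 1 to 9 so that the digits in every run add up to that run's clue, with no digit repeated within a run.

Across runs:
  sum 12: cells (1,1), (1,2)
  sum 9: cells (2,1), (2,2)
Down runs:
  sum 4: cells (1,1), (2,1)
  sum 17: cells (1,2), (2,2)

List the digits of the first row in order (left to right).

4 in 2 cells must be {1,3}; 17 in 2 cells must be {8,9}.
The 12 across and the 4 down share only 3, so (1,1) = 3.
(1,2) = 12 − 3 = 9 completes the 12 across.
(2,1) = 4 − 3 = 1 completes the 4 down.
(2,2) = 9 − 1 = 8 completes the 9 across.

3 9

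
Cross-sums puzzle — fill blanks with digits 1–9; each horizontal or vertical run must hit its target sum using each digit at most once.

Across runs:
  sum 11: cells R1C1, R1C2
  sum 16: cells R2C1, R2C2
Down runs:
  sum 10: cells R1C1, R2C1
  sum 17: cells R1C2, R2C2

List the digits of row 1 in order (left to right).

3, 8

16 in 2 cells must be {7,9}; 17 in 2 cells must be {8,9}.
The 16 across and the 17 down share only 9, so R2C2 = 9.
R1C2 = 17 − 9 = 8 completes the 17 down.
R2C1 = 16 − 9 = 7 completes the 16 across.
R1C1 = 11 − 8 = 3 completes the 11 across.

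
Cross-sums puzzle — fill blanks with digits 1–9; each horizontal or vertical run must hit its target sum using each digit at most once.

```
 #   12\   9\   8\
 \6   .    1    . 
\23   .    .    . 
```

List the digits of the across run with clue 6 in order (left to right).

6 in 3 cells must be {1,2,3}; 23 in 3 cells must be {6,8,9}.
R1C1 = 3: the only remaining digit allowed by both the 6 across and the 12 down.
R1C3 = 6 − 4 = 2 completes the 6 across.
R2C1 = 12 − 3 = 9 completes the 12 down.
R2C2 = 9 − 1 = 8 completes the 9 down.
R2C3 = 23 − 17 = 6 completes the 23 across.

3 1 2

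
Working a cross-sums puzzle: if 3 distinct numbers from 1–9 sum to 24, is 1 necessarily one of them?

The only way to make 24 from 3 distinct digits is {7,8,9}, which does not contain 1.

No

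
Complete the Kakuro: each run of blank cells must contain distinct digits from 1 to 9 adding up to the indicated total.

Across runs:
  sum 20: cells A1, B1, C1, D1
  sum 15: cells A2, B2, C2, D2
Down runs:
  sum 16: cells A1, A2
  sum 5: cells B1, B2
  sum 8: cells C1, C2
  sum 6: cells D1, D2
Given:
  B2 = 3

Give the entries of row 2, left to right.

16 in 2 cells must be {7,9}.
B1 = 5 − 3 = 2 completes the 5 down.
Nothing is forced directly, so branch on A1, whose candidates are 7 or 9. If A1 = 9: that forces A2 = 7, C2 = 1, D2 = 4, after which C1 would have to be in {1,3,4,5,6,8} for the 20 across but in {7} for the 8 down — contradiction. So A1 = 7.
Given what's placed, D1 must be 5 to fit the 20 across and 6 down.
A2 = 16 − 7 = 9 completes the 16 down.
D2 = 6 − 5 = 1 completes the 6 down.
C1 = 20 − 14 = 6 completes the 20 across.
C2 = 15 − 13 = 2 completes the 15 across.

9 3 2 1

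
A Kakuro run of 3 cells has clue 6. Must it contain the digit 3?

The only way to make 6 from 3 distinct digits is {1,2,3}, which contains 3.

Yes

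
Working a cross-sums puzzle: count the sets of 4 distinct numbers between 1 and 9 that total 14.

5

4 distinct digits from 1–9 sum between 10 and 30.
Enumerating: {1,2,3,8}, {1,2,4,7}, {1,2,5,6}, {1,3,4,6}, {2,3,4,5}.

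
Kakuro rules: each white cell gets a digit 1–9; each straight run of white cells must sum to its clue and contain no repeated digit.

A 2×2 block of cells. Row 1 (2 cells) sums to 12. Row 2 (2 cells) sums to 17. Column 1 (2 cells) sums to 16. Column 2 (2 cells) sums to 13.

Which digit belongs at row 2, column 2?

17 in 2 cells must be {8,9}; 16 in 2 cells must be {7,9}.
The 17 across and the 16 down share only 9, so (2,1) = 9.
(2,2) = 17 − 9 = 8 completes the 17 across.
(1,1) = 16 − 9 = 7 completes the 16 down.
(1,2) = 12 − 7 = 5 completes the 12 across.

8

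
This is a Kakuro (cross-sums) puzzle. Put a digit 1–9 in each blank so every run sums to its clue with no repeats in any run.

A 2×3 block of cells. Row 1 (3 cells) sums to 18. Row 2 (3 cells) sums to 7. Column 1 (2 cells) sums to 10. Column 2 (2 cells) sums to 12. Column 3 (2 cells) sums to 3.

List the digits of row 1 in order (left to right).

9, 8, 1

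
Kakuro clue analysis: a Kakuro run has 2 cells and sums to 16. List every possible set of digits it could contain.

2 distinct digits from 1–9 sum between 3 and 17.
Only one set works: {7,9}.

{7,9}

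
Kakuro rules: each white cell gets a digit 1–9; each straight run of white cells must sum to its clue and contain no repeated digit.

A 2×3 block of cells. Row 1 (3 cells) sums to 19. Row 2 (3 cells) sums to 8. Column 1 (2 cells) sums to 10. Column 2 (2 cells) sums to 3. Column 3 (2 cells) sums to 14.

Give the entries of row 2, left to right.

2, 1, 5

3 in 2 cells must be {1,2}.
The 19 across and the 3 down share only 2, so (1,2) = 2.
(2,2) = 3 − 2 = 1 completes the 3 down.
Given what's placed, (2,3) must be 5 to fit the 8 across and 14 down.
(1,3) = 14 − 5 = 9 completes the 14 down.
(2,1) = 8 − 6 = 2 completes the 8 across.
(1,1) = 19 − 11 = 8 completes the 19 across.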